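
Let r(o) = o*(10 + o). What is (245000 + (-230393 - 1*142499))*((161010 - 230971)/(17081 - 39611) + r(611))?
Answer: -546651997902886/11265 ≈ -4.8527e+10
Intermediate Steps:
(245000 + (-230393 - 1*142499))*((161010 - 230971)/(17081 - 39611) + r(611)) = (245000 + (-230393 - 1*142499))*((161010 - 230971)/(17081 - 39611) + 611*(10 + 611)) = (245000 + (-230393 - 142499))*(-69961/(-22530) + 611*621) = (245000 - 372892)*(-69961*(-1/22530) + 379431) = -127892*(69961/22530 + 379431) = -127892*8548650391/22530 = -546651997902886/11265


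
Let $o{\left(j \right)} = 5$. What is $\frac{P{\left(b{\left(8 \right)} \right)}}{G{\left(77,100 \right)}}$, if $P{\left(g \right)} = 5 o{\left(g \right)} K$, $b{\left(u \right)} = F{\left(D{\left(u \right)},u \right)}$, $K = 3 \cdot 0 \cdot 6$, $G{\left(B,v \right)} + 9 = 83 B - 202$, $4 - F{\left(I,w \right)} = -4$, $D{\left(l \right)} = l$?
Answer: $0$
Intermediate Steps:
$F{\left(I,w \right)} = 8$ ($F{\left(I,w \right)} = 4 - -4 = 4 + 4 = 8$)
$G{\left(B,v \right)} = -211 + 83 B$ ($G{\left(B,v \right)} = -9 + \left(83 B - 202\right) = -9 + \left(-202 + 83 B\right) = -211 + 83 B$)
$K = 0$ ($K = 0 \cdot 6 = 0$)
$b{\left(u \right)} = 8$
$P{\left(g \right)} = 0$ ($P{\left(g \right)} = 5 \cdot 5 \cdot 0 = 25 \cdot 0 = 0$)
$\frac{P{\left(b{\left(8 \right)} \right)}}{G{\left(77,100 \right)}} = \frac{0}{-211 + 83 \cdot 77} = \frac{0}{-211 + 6391} = \frac{0}{6180} = 0 \cdot \frac{1}{6180} = 0$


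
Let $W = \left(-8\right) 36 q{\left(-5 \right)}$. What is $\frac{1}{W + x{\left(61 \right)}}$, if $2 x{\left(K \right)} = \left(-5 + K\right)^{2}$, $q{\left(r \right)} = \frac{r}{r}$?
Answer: $\frac{1}{1280} \approx 0.00078125$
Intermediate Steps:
$q{\left(r \right)} = 1$
$x{\left(K \right)} = \frac{\left(-5 + K\right)^{2}}{2}$
$W = -288$ ($W = \left(-8\right) 36 \cdot 1 = \left(-288\right) 1 = -288$)
$\frac{1}{W + x{\left(61 \right)}} = \frac{1}{-288 + \frac{\left(-5 + 61\right)^{2}}{2}} = \frac{1}{-288 + \frac{56^{2}}{2}} = \frac{1}{-288 + \frac{1}{2} \cdot 3136} = \frac{1}{-288 + 1568} = \frac{1}{1280}$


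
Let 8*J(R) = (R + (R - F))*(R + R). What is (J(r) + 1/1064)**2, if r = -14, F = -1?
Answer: 10110101401/1132096 ≈ 8930.4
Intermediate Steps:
J(R) = R*(1 + 2*R)/4 (J(R) = ((R + (R - 1*(-1)))*(R + R))/8 = ((R + (R + 1))*(2*R))/8 = ((R + (1 + R))*(2*R))/8 = ((1 + 2*R)*(2*R))/8 = (2*R*(1 + 2*R))/8 = R*(1 + 2*R)/4)
(J(r) + 1/1064)**2 = ((1/4)*(-14)*(1 + 2*(-14)) + 1/1064)**2 = ((1/4)*(-14)*(1 - 28) + 1/1064)**2 = ((1/4)*(-14)*(-27) + 1/1064)**2 = (189/2 + 1/1064)**2 = (100549/1064)**2 = 10110101401/1132096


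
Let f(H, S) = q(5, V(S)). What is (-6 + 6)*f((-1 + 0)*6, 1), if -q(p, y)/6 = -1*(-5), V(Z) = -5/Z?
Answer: 0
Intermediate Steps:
q(p, y) = -30 (q(p, y) = -(-6)*(-5) = -6*5 = -30)
f(H, S) = -30
(-6 + 6)*f((-1 + 0)*6, 1) = (-6 + 6)*(-30) = 0*(-30) = 0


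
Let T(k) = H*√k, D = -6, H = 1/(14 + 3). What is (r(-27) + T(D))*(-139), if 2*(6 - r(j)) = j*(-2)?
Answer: 2919 - 139*I*√6/17 ≈ 2919.0 - 20.028*I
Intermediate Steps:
H = 1/17 ≈ 0.058824
r(j) = 6 + j (r(j) = 6 - j*(-2)/2 = 6 - (-1)*j = 6 + j)
T(k) = √k/17
(r(-27) + T(D))*(-139) = ((6 - 27) + √(-6)/17)*(-139) = (-21 + (I*√6)/17)*(-139) = (-21 + I*√6/17)*(-139) = 2919 - 139*I*√6/17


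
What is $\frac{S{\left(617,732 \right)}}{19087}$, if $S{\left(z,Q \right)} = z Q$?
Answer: $\frac{451644}{19087} \approx 23.662$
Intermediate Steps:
$S{\left(z,Q \right)} = Q z$
$\frac{S{\left(617,732 \right)}}{19087} = \frac{732 \cdot 617}{19087} = 451644 \cdot \frac{1}{19087} = \frac{451644}{19087}$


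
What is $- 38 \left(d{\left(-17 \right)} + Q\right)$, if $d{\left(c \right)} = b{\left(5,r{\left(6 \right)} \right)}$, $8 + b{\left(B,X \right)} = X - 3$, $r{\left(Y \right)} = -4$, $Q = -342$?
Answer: $13566$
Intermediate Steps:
$b{\left(B,X \right)} = -11 + X$ ($b{\left(B,X \right)} = -8 + \left(X - 3\right) = -8 + \left(-3 + X\right) = -11 + X$)
$d{\left(c \right)} = -15$ ($d{\left(c \right)} = -11 - 4 = -15$)
$- 38 \left(d{\left(-17 \right)} + Q\right) = - 38 \left(-15 - 342\right) = \left(-38\right) \left(-357\right) = 13566$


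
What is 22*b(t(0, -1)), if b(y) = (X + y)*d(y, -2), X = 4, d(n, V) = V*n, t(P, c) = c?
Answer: 132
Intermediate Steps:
b(y) = -2*y*(4 + y) (b(y) = (4 + y)*(-2*y) = -2*y*(4 + y))
22*b(t(0, -1)) = 22*(-2*(-1)*(4 - 1)) = 22*(-2*(-1)*3) = 22*6 = 132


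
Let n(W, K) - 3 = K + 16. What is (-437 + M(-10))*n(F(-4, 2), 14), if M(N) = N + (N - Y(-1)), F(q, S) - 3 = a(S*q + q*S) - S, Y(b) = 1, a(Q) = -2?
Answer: -15114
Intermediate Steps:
F(q, S) = 1 - S (F(q, S) = 3 + (-2 - S) = 1 - S)
M(N) = -1 + 2*N (M(N) = N + (N - 1*1) = N + (N - 1) = N + (-1 + N) = -1 + 2*N)
n(W, K) = 19 + K (n(W, K) = 3 + (K + 16) = 3 + (16 + K) = 19 + K)
(-437 + M(-10))*n(F(-4, 2), 14) = (-437 + (-1 + 2*(-10)))*(19 + 14) = (-437 + (-1 - 20))*33 = (-437 - 21)*33 = -458*33 = -15114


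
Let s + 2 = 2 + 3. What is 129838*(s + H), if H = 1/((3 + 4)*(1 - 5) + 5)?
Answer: 8828984/23 ≈ 3.8387e+5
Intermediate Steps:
s = 3 (s = -2 + (2 + 3) = -2 + 5 = 3)
H = -1/23 (H = 1/(7*(-4) + 5) = 1/(-28 + 5) = 1/(-23) = -1/23 ≈ -0.043478)
129838*(s + H) = 129838*(3 - 1/23) = 129838*(68/23) = 8828984/23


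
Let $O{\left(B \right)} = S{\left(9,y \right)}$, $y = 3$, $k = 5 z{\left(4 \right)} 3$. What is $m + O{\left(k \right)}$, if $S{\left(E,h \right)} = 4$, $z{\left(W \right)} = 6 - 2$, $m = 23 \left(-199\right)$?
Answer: $-4573$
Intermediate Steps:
$m = -4577$
$z{\left(W \right)} = 4$ ($z{\left(W \right)} = 6 - 2 = 4$)
$k = 60$ ($k = 5 \cdot 4 \cdot 3 = 20 \cdot 3 = 60$)
$O{\left(B \right)} = 4$
$m + O{\left(k \right)} = -4577 + 4 = -4573$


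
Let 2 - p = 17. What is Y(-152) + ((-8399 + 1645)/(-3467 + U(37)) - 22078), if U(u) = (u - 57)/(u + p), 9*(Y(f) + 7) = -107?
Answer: -7585701538/343323 ≈ -22095.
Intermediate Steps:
p = -15 (p = 2 - 1*17 = 2 - 17 = -15)
Y(f) = -170/9 (Y(f) = -7 + (⅑)*(-107) = -7 - 107/9 = -170/9)
U(u) = (-57 + u)/(-15 + u) (U(u) = (u - 57)/(u - 15) = (-57 + u)/(-15 + u))
Y(-152) + ((-8399 + 1645)/(-3467 + U(37)) - 22078) = -170/9 + ((-8399 + 1645)/(-3467 + (-57 + 37)/(-15 + 37)) - 22078) = -170/9 + (-6754/(-3467 - 20/22) - 22078) = -170/9 + (-6754/(-3467 + (1/22)*(-20)) - 22078) = -170/9 + (-6754/(-3467 - 10/11) - 22078) = -170/9 + (-6754/(-38147/11) - 22078) = -170/9 + (-6754*(-11/38147) - 22078) = -170/9 + (74294/38147 - 22078) = -170/9 - 842135172/38147 = -7585701538/343323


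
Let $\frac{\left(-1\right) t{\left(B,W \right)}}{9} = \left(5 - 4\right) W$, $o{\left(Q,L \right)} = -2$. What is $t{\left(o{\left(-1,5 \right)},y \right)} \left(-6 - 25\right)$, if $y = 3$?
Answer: $837$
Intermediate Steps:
$t{\left(B,W \right)} = - 9 W$ ($t{\left(B,W \right)} = - 9 \left(5 - 4\right) W = - 9 \cdot 1 W = - 9 W$)
$t{\left(o{\left(-1,5 \right)},y \right)} \left(-6 - 25\right) = \left(-9\right) 3 \left(-6 - 25\right) = \left(-27\right) \left(-31\right) = 837$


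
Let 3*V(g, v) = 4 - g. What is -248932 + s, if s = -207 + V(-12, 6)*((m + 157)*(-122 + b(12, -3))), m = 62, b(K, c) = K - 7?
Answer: -385795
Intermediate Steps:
b(K, c) = -7 + K
V(g, v) = 4/3 - g/3 (V(g, v) = (4 - g)/3 = 4/3 - g/3)
s = -136863 (s = -207 + (4/3 - 1/3*(-12))*((62 + 157)*(-122 + (-7 + 12))) = -207 + (4/3 + 4)*(219*(-122 + 5)) = -207 + 16*(219*(-117))/3 = -207 + (16/3)*(-25623) = -207 - 136656 = -136863)
-248932 + s = -248932 - 136863 = -385795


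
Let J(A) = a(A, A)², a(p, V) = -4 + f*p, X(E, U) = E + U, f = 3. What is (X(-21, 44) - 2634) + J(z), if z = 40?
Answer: 10845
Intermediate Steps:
a(p, V) = -4 + 3*p
J(A) = (-4 + 3*A)²
(X(-21, 44) - 2634) + J(z) = ((-21 + 44) - 2634) + (-4 + 3*40)² = (23 - 2634) + (-4 + 120)² = -2611 + 116² = -2611 + 13456 = 10845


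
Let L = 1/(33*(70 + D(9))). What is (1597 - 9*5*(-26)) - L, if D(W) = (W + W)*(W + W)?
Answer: 35976533/13002 ≈ 2767.0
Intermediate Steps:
D(W) = 4*W² (D(W) = (2*W)*(2*W) = 4*W²)
L = 1/13002 (L = 1/(33*(70 + 4*9²)) = 1/(33*(70 + 4*81)) = 1/(33*(70 + 324)) = 1/(33*394) = 1/13002 ≈ 7.6911e-5)
(1597 - 9*5*(-26)) - L = (1597 - 9*5*(-26)) - 1*1/13002 = (1597 - 45*(-26)) - 1/13002 = (1597 + 1170) - 1/13002 = 2767 - 1/13002 = 35976533/13002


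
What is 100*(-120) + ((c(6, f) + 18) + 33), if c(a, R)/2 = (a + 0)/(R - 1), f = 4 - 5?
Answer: -11955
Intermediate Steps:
f = -1
c(a, R) = 2*a/(-1 + R) (c(a, R) = 2*((a + 0)/(R - 1)) = 2*(a/(-1 + R)) = 2*a/(-1 + R))
100*(-120) + ((c(6, f) + 18) + 33) = 100*(-120) + ((2*6/(-1 - 1) + 18) + 33) = -12000 + ((2*6/(-2) + 18) + 33) = -12000 + ((2*6*(-1/2) + 18) + 33) = -12000 + ((-6 + 18) + 33) = -12000 + (12 + 33) = -12000 + 45 = -11955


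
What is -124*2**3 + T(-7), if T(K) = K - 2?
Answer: -1001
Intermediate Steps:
T(K) = -2 + K
-124*2**3 + T(-7) = -124*2**3 + (-2 - 7) = -124*8 - 9 = -992 - 9 = -1001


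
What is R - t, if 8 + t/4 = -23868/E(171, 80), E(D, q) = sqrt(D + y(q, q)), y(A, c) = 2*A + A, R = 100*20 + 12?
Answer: 2044 + 31824*sqrt(411)/137 ≈ 6753.3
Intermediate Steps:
R = 2012 (R = 2000 + 12 = 2012)
y(A, c) = 3*A
E(D, q) = sqrt(D + 3*q)
t = -32 - 31824*sqrt(411)/137 (t = -32 + 4*(-23868/sqrt(171 + 3*80)) = -32 + 4*(-23868/sqrt(171 + 240)) = -32 + 4*(-23868*sqrt(411)/411) = -32 + 4*(-7956*sqrt(411)/137) = -32 - 31824*sqrt(411)/137 ≈ -4741.3)
R - t = 2012 - (-32 - 31824*sqrt(411)/137) = 2012 + (32 + 31824*sqrt(411)/137) = 2044 + 31824*sqrt(411)/137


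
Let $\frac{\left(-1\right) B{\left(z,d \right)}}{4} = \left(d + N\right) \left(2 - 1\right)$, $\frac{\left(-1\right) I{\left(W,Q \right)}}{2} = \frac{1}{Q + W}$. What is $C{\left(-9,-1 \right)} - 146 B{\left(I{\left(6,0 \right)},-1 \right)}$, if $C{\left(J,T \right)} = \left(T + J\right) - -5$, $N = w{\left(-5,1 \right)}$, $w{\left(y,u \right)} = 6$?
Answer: $2915$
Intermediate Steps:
$N = 6$
$I{\left(W,Q \right)} = - \frac{2}{Q + W}$
$C{\left(J,T \right)} = 5 + J + T$ ($C{\left(J,T \right)} = \left(J + T\right) + 5 = 5 + J + T$)
$B{\left(z,d \right)} = -24 - 4 d$ ($B{\left(z,d \right)} = - 4 \left(d + 6\right) \left(2 - 1\right) = - 4 \left(6 + d\right) 1 = - 4 \left(6 + d\right) = -24 - 4 d$)
$C{\left(-9,-1 \right)} - 146 B{\left(I{\left(6,0 \right)},-1 \right)} = \left(5 - 9 - 1\right) - 146 \left(-24 - -4\right) = -5 - 146 \left(-24 + 4\right) = -5 - -2920 = -5 + 2920 = 2915$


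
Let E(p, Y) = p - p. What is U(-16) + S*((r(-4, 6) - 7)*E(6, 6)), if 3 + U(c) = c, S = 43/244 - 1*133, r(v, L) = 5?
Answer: -19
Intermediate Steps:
E(p, Y) = 0
S = -32409/244 (S = 43*(1/244) - 133 = 43/244 - 133 = -32409/244 ≈ -132.82)
U(c) = -3 + c
U(-16) + S*((r(-4, 6) - 7)*E(6, 6)) = (-3 - 16) - 32409*(5 - 7)*0/244 = -19 - (-32409)*0/122 = -19 - 32409/244*0 = -19 + 0 = -19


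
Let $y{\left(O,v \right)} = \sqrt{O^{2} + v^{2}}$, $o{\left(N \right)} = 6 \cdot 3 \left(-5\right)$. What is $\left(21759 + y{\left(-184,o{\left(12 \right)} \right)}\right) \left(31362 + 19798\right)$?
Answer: $1113190440 + 102320 \sqrt{10489} \approx 1.1237 \cdot 10^{9}$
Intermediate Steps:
$o{\left(N \right)} = -90$ ($o{\left(N \right)} = 18 \left(-5\right) = -90$)
$\left(21759 + y{\left(-184,o{\left(12 \right)} \right)}\right) \left(31362 + 19798\right) = \left(21759 + \sqrt{\left(-184\right)^{2} + \left(-90\right)^{2}}\right) \left(31362 + 19798\right) = \left(21759 + \sqrt{33856 + 8100}\right) 51160 = \left(21759 + \sqrt{41956}\right) 51160 = \left(21759 + 2 \sqrt{10489}\right) 51160 = 1113190440 + 102320 \sqrt{10489}$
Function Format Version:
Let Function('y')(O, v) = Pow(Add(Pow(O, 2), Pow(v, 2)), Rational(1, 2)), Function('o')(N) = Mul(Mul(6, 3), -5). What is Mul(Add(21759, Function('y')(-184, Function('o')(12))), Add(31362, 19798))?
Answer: Add(1113190440, Mul(102320, Pow(10489, Rational(1, 2)))) ≈ 1.1237e+9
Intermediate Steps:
Function('o')(N) = -90 (Function('o')(N) = Mul(18, -5) = -90)
Mul(Add(21759, Function('y')(-184, Function('o')(12))), Add(31362, 19798)) = Mul(Add(21759, Pow(Add(Pow(-184, 2), Pow(-90, 2)), Rational(1, 2))), Add(31362, 19798)) = Mul(Add(21759, Pow(Add(33856, 8100), Rational(1, 2))), 51160) = Mul(Add(21759, Pow(41956, Rational(1, 2))), 51160) = Mul(Add(21759, Mul(2, Pow(10489, Rational(1, 2)))), 51160) = Add(1113190440, Mul(102320, Pow(10489, Rational(1, 2))))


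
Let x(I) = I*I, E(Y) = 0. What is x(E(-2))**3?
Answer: 0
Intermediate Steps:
x(I) = I**2
x(E(-2))**3 = (0**2)**3 = 0**3 = 0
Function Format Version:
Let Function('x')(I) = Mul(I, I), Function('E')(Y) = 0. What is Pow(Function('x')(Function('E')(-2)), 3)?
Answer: 0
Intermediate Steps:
Function('x')(I) = Pow(I, 2)
Pow(Function('x')(Function('E')(-2)), 3) = Pow(Pow(0, 2), 3) = Pow(0, 3) = 0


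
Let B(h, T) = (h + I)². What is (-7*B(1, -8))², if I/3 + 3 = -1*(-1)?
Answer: 30625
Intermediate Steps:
I = -6 (I = -9 + 3*(-1*(-1)) = -9 + 3*1 = -9 + 3 = -6)
B(h, T) = (-6 + h)² (B(h, T) = (h - 6)² = (-6 + h)²)
(-7*B(1, -8))² = (-7*(-6 + 1)²)² = (-7*(-5)²)² = (-7*25)² = (-175)² = 30625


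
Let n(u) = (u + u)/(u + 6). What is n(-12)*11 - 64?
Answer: -20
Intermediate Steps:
n(u) = 2*u/(6 + u) (n(u) = (2*u)/(6 + u) = 2*u/(6 + u))
n(-12)*11 - 64 = (2*(-12)/(6 - 12))*11 - 64 = (2*(-12)/(-6))*11 - 64 = (2*(-12)*(-1/6))*11 - 64 = 4*11 - 64 = 44 - 64 = -20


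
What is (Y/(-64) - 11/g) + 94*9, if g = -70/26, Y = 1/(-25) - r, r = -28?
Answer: 9516067/11200 ≈ 849.65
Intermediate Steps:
Y = 699/25 (Y = 1/(-25) - 1*(-28) = -1/25 + 28 = 699/25 ≈ 27.960)
g = -35/13 (g = -70*1/26 = -35/13 ≈ -2.6923)
(Y/(-64) - 11/g) + 94*9 = ((699/25)/(-64) - 11/(-35/13)) + 94*9 = ((699/25)*(-1/64) - 11*(-13/35)) + 846 = (-699/1600 + 143/35) + 846 = 40867/11200 + 846 = 9516067/11200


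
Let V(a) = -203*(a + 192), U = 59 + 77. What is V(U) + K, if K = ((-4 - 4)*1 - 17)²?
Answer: -65959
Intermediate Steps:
U = 136
V(a) = -38976 - 203*a (V(a) = -203*(192 + a) = -38976 - 203*a)
K = 625 (K = (-8*1 - 17)² = (-8 - 17)² = (-25)² = 625)
V(U) + K = (-38976 - 203*136) + 625 = (-38976 - 27608) + 625 = -66584 + 625 = -65959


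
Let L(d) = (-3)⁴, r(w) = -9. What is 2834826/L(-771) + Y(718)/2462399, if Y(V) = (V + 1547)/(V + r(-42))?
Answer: 1649718383284477/47137704057 ≈ 34998.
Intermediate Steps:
L(d) = 81
Y(V) = (1547 + V)/(-9 + V) (Y(V) = (V + 1547)/(V - 9) = (1547 + V)/(-9 + V))
2834826/L(-771) + Y(718)/2462399 = 2834826/81 + ((1547 + 718)/(-9 + 718))/2462399 = 2834826*(1/81) + (2265/709)*(1/2462399) = 944942/27 + ((1/709)*2265)*(1/2462399) = 944942/27 + (2265/709)*(1/2462399) = 944942/27 + 2265/1745840891 = 1649718383284477/47137704057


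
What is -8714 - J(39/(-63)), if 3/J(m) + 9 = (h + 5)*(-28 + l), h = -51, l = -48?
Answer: -30385721/3487 ≈ -8714.0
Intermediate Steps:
J(m) = 3/3487 (J(m) = 3/(-9 + (-51 + 5)*(-28 - 48)) = 3/(-9 - 46*(-76)) = 3/(-9 + 3496) = 3/3487)
-8714 - J(39/(-63)) = -8714 - 1*3/3487 = -8714 - 3/3487 = -30385721/3487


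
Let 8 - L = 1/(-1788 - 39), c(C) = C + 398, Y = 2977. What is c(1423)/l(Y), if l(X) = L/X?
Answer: 9904380759/14617 ≈ 6.7759e+5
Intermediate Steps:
c(C) = 398 + C
L = 14617/1827 (L = 8 - 1/(-1788 - 39) = 8 - 1/(-1827) = 8 - 1*(-1/1827) = 8 + 1/1827 = 14617/1827 ≈ 8.0005)
l(X) = 14617/(1827*X)
c(1423)/l(Y) = (398 + 1423)/(((14617/1827)/2977)) = 1821/(((14617/1827)*(1/2977))) = 1821/(14617/5438979) = 1821*(5438979/14617) = 9904380759/14617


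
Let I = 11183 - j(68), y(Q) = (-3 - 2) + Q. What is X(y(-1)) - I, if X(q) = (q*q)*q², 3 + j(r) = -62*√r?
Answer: -9890 - 124*√17 ≈ -10401.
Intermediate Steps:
j(r) = -3 - 62*√r
y(Q) = -5 + Q
X(q) = q⁴ (X(q) = q²*q² = q⁴)
I = 11186 + 124*√17 (I = 11183 - (-3 - 124*√17) = 11183 + (3 + 124*√17) = 11186 + 124*√17 ≈ 11697.)
X(y(-1)) - I = (-5 - 1)⁴ - (11186 + 124*√17) = (-6)⁴ + (-11186 - 124*√17) = 1296 + (-11186 - 124*√17) = -9890 - 124*√17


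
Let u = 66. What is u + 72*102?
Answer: 7410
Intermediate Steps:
u + 72*102 = 66 + 72*102 = 66 + 7344 = 7410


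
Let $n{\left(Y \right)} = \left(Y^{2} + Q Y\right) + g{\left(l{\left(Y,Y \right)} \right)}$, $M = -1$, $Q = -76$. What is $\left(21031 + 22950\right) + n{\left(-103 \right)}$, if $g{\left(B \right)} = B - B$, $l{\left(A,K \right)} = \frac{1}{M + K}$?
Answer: $62418$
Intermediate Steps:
$l{\left(A,K \right)} = \frac{1}{-1 + K}$
$g{\left(B \right)} = 0$
$n{\left(Y \right)} = Y^{2} - 76 Y$ ($n{\left(Y \right)} = \left(Y^{2} - 76 Y\right) + 0 = Y^{2} - 76 Y$)
$\left(21031 + 22950\right) + n{\left(-103 \right)} = \left(21031 + 22950\right) - 103 \left(-76 - 103\right) = 43981 - -18437 = 43981 + 18437 = 62418$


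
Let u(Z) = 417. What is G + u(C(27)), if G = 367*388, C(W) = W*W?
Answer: 142813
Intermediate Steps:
C(W) = W²
G = 142396
G + u(C(27)) = 142396 + 417 = 142813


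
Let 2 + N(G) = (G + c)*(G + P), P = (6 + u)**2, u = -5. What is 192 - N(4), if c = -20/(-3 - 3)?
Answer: 472/3 ≈ 157.33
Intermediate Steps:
c = 10/3 (c = -20/(-6) = -20*(-1/6) = 10/3 ≈ 3.3333)
P = 1 (P = (6 - 5)**2 = 1**2 = 1)
N(G) = -2 + (1 + G)*(10/3 + G) (N(G) = -2 + (G + 10/3)*(G + 1) = -2 + (10/3 + G)*(1 + G) = -2 + (1 + G)*(10/3 + G))
192 - N(4) = 192 - (4/3 + 4**2 + (13/3)*4) = 192 - (4/3 + 16 + 52/3) = 192 - 1*104/3 = 192 - 104/3 = 472/3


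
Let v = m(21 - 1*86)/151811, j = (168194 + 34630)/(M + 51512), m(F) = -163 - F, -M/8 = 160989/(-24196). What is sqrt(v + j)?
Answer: sqrt(1610331238694031705343118)/639899912399 ≈ 1.9831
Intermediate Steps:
M = 321978/6049 (M = -1287912/(-24196) = -1287912*(-1)/24196 = -8*(-160989/24196) = 321978/6049 ≈ 53.228)
j = 613441188/155959033 (j = (168194 + 34630)/(321978/6049 + 51512) = 202824/(311918066/6049) = 202824*(6049/311918066) = 613441188/155959033 ≈ 3.9333)
v = -98/151811 (v = (-163 - (21 - 1*86))/151811 = (-163 - (21 - 86))*(1/151811) = (-163 - 1*(-65))*(1/151811) = (-163 + 65)*(1/151811) = -98*1/151811 = -98/151811 ≈ -0.00064554)
sqrt(v + j) = sqrt(-98/151811 + 613441188/155959033) = sqrt(2516536113682/639899912399) = sqrt(1610331238694031705343118)/639899912399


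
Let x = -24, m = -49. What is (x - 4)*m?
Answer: 1372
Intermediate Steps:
(x - 4)*m = (-24 - 4)*(-49) = -28*(-49) = 1372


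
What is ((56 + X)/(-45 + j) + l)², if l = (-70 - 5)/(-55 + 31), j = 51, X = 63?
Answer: 303601/576 ≈ 527.08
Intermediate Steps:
l = 25/8 (l = -75/(-24) = -75*(-1/24) = 25/8 ≈ 3.1250)
((56 + X)/(-45 + j) + l)² = ((56 + 63)/(-45 + 51) + 25/8)² = (119/6 + 25/8)² = (551/24)² = 303601/576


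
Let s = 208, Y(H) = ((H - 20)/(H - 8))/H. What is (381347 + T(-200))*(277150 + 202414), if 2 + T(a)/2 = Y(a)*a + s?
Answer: 2380025537998/13 ≈ 1.8308e+11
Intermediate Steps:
Y(H) = (-20 + H)/(H*(-8 + H)) (Y(H) = ((-20 + H)/(-8 + H))/H = (-20 + H)/(H*(-8 + H)))
T(a) = 412 + 2*(-20 + a)/(-8 + a) (T(a) = -4 + 2*(((-20 + a)/(a*(-8 + a)))*a + 208) = -4 + 2*((-20 + a)/(-8 + a) + 208) = -4 + 2*(208 + (-20 + a)/(-8 + a)) = -4 + (416 + 2*(-20 + a)/(-8 + a)) = 412 + 2*(-20 + a)/(-8 + a))
(381347 + T(-200))*(277150 + 202414) = (381347 + 6*(-556 + 69*(-200))/(-8 - 200))*(277150 + 202414) = (381347 + 6*(-556 - 13800)/(-208))*479564 = (381347 + 6*(-1/208)*(-14356))*479564 = (381347 + 10767/26)*479564 = (9925789/26)*479564 = 2380025537998/13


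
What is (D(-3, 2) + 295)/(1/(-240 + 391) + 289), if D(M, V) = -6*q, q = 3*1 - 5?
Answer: 46357/43640 ≈ 1.0623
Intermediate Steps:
q = -2 (q = 3 - 5 = -2)
D(M, V) = 12 (D(M, V) = -6*(-2) = 12)
(D(-3, 2) + 295)/(1/(-240 + 391) + 289) = (12 + 295)/(1/(-240 + 391) + 289) = 307/(1/151 + 289) = 307/(43640/151) = 307*(151/43640) = 46357/43640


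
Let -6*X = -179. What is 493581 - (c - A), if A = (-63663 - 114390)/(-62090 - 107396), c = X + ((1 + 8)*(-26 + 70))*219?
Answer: 103427530834/254229 ≈ 4.0683e+5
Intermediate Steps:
X = 179/6 (X = -⅙*(-179) = 179/6 ≈ 29.833)
c = 520523/6 (c = 179/6 + ((1 + 8)*(-26 + 70))*219 = 179/6 + (9*44)*219 = 179/6 + 396*219 = 179/6 + 86724 = 520523/6 ≈ 86754.)
A = 178053/169486 (A = -178053/(-169486) = -178053*(-1/169486) = 178053/169486 ≈ 1.0505)
493581 - (c - A) = 493581 - (520523/6 - 1*178053/169486) = 493581 - (520523/6 - 178053/169486) = 493581 - 1*22055073215/254229 = 493581 - 22055073215/254229 = 103427530834/254229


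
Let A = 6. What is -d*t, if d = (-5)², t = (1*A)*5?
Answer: -750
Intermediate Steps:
t = 30 (t = (1*6)*5 = 6*5 = 30)
d = 25
-d*t = -25*30 = -1*750 = -750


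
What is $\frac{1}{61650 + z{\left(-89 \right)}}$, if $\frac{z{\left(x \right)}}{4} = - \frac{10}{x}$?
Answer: $\frac{89}{5486890} \approx 1.622 \cdot 10^{-5}$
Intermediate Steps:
$z{\left(x \right)} = - \frac{40}{x}$ ($z{\left(x \right)} = 4 \left(- \frac{10}{x}\right) = - \frac{40}{x}$)
$\frac{1}{61650 + z{\left(-89 \right)}} = \frac{1}{61650 - \frac{40}{-89}} = \frac{1}{61650 - - \frac{40}{89}} = \frac{1}{61650 + \frac{40}{89}} = \frac{1}{\frac{5486890}{89}} = \frac{89}{5486890}$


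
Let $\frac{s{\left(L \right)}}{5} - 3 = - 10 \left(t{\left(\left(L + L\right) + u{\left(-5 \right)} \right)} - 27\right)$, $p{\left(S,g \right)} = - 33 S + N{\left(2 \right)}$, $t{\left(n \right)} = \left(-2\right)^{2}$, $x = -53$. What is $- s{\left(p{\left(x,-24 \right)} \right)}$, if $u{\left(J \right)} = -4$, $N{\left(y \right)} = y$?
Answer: $-1165$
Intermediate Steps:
$t{\left(n \right)} = 4$
$p{\left(S,g \right)} = 2 - 33 S$ ($p{\left(S,g \right)} = - 33 S + 2 = 2 - 33 S$)
$s{\left(L \right)} = 1165$ ($s{\left(L \right)} = 15 + 5 \left(- 10 \left(4 - 27\right)\right) = 15 + 5 \left(\left(-10\right) \left(-23\right)\right) = 15 + 5 \cdot 230 = 15 + 1150 = 1165$)
$- s{\left(p{\left(x,-24 \right)} \right)} = \left(-1\right) 1165 = -1165$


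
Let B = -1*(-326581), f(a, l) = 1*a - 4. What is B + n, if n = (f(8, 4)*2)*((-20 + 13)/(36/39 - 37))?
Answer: 21881031/67 ≈ 3.2658e+5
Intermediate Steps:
f(a, l) = -4 + a (f(a, l) = a - 4 = -4 + a)
n = 104/67 (n = ((-4 + 8)*2)*((-20 + 13)/(36/39 - 37)) = (4*2)*(-7/(36*(1/39) - 37)) = 8*(-7/(12/13 - 37)) = 8*(-7/(-469/13)) = 8*(-7*(-13/469)) = 8*(13/67) = 104/67 ≈ 1.5522)
B = 326581
B + n = 326581 + 104/67 = 21881031/67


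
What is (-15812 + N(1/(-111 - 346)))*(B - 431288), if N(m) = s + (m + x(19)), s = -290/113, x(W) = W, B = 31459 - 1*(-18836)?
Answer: 310775592343308/51641 ≈ 6.0180e+9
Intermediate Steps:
B = 50295 (B = 31459 + 18836 = 50295)
s = -290/113 (s = -290*1/113 = -290/113 ≈ -2.5664)
N(m) = 1857/113 + m (N(m) = -290/113 + (m + 19) = -290/113 + (19 + m) = 1857/113 + m)
(-15812 + N(1/(-111 - 346)))*(B - 431288) = (-15812 + (1857/113 + 1/(-111 - 346)))*(50295 - 431288) = (-15812 + (1857/113 + 1/(-457)))*(-380993) = (-15812 + (1857/113 - 1/457))*(-380993) = (-15812 + 848536/51641)*(-380993) = -815698956/51641*(-380993) = 310775592343308/51641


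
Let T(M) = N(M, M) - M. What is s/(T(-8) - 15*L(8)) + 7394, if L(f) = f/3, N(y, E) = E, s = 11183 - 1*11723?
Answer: 14815/2 ≈ 7407.5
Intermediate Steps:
s = -540 (s = 11183 - 11723 = -540)
L(f) = f/3 (L(f) = f*(1/3) = f/3)
T(M) = 0 (T(M) = M - M = 0)
s/(T(-8) - 15*L(8)) + 7394 = -540/(0 - 5*8) + 7394 = -540/(0 - 15*8/3) + 7394 = -540/(0 - 40) + 7394 = -540/(-40) + 7394 = -540*(-1/40) + 7394 = 27/2 + 7394 = 14815/2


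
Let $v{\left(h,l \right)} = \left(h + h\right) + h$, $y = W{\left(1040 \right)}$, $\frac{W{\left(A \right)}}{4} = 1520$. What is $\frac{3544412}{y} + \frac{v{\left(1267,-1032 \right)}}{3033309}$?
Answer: $\frac{47154911971}{80888240} \approx 582.96$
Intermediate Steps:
$W{\left(A \right)} = 6080$ ($W{\left(A \right)} = 4 \cdot 1520 = 6080$)
$y = 6080$
$v{\left(h,l \right)} = 3 h$ ($v{\left(h,l \right)} = 2 h + h = 3 h$)
$\frac{3544412}{y} + \frac{v{\left(1267,-1032 \right)}}{3033309} = \frac{3544412}{6080} + \frac{3 \cdot 1267}{3033309} = 3544412 \cdot \frac{1}{6080} + 3801 \cdot \frac{1}{3033309} = \frac{46637}{80} + \frac{1267}{1011103} = \frac{47154911971}{80888240}$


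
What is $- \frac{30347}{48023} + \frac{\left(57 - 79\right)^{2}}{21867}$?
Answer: $- \frac{640354717}{1050118941} \approx -0.60979$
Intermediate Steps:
$- \frac{30347}{48023} + \frac{\left(57 - 79\right)^{2}}{21867} = \left(-30347\right) \frac{1}{48023} + \left(-22\right)^{2} \cdot \frac{1}{21867} = - \frac{30347}{48023} + 484 \cdot \frac{1}{21867} = - \frac{30347}{48023} + \frac{484}{21867} = - \frac{640354717}{1050118941}$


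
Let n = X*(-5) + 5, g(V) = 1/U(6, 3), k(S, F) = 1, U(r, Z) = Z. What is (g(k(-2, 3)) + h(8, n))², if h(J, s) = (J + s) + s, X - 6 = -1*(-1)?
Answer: 24025/9 ≈ 2669.4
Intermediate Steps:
X = 7 (X = 6 - 1*(-1) = 6 + 1 = 7)
g(V) = ⅓ (g(V) = 1/3 = ⅓)
n = -30 (n = 7*(-5) + 5 = -35 + 5 = -30)
h(J, s) = J + 2*s
(g(k(-2, 3)) + h(8, n))² = (⅓ + (8 + 2*(-30)))² = (⅓ + (8 - 60))² = (⅓ - 52)² = (-155/3)² = 24025/9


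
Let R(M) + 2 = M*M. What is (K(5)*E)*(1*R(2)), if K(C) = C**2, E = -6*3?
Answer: -900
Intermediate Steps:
E = -18
R(M) = -2 + M**2 (R(M) = -2 + M*M = -2 + M**2)
(K(5)*E)*(1*R(2)) = (5**2*(-18))*(1*(-2 + 2**2)) = (25*(-18))*(1*(-2 + 4)) = -450*2 = -900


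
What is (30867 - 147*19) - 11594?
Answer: 16480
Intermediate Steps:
(30867 - 147*19) - 11594 = (30867 - 2793) - 11594 = 28074 - 11594 = 16480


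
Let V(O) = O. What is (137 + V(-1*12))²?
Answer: 15625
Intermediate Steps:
(137 + V(-1*12))² = (137 - 1*12)² = (137 - 12)² = 125² = 15625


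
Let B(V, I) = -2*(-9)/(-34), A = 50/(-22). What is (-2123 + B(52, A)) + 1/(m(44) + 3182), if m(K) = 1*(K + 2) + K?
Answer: -118119183/55624 ≈ -2123.5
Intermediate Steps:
m(K) = 2 + 2*K (m(K) = 1*(2 + K) + K = (2 + K) + K = 2 + 2*K)
A = -25/11 (A = 50*(-1/22) = -25/11 ≈ -2.2727)
B(V, I) = -9/17 (B(V, I) = 18*(-1/34) = -9/17)
(-2123 + B(52, A)) + 1/(m(44) + 3182) = (-2123 - 9/17) + 1/((2 + 2*44) + 3182) = -36100/17 + 1/((2 + 88) + 3182) = -36100/17 + 1/(90 + 3182) = -36100/17 + 1/3272 = -118119183/55624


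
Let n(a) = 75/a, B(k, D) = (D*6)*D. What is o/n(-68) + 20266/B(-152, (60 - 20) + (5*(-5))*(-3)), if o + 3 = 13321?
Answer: -159688321/13225 ≈ -12075.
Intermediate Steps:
o = 13318 (o = -3 + 13321 = 13318)
B(k, D) = 6*D² (B(k, D) = (6*D)*D = 6*D²)
o/n(-68) + 20266/B(-152, (60 - 20) + (5*(-5))*(-3)) = 13318/((75/(-68))) + 20266/((6*((60 - 20) + (5*(-5))*(-3))²)) = 13318/((75*(-1/68))) + 20266/((6*(40 - 25*(-3))²)) = 13318/(-75/68) + 20266/((6*(40 + 75)²)) = 13318*(-68/75) + 20266/((6*115²)) = -905624/75 + 20266/((6*13225)) = -905624/75 + 20266/79350 = -905624/75 + 20266*(1/79350) = -905624/75 + 10133/39675 = -159688321/13225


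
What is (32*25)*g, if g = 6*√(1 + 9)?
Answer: 4800*√10 ≈ 15179.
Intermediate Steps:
g = 6*√10 ≈ 18.974
(32*25)*g = (32*25)*(6*√10) = 800*(6*√10) = 4800*√10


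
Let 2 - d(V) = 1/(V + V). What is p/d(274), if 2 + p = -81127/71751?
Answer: -123096692/78567345 ≈ -1.5668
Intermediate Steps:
d(V) = 2 - 1/(2*V) (d(V) = 2 - 1/(V + V) = 2 - 1/(2*V))
p = -224629/71751 (p = -2 - 81127/71751 = -224629/71751 ≈ -3.1307)
p/d(274) = -224629/(71751*(2 - ½/274)) = -224629/(71751*(2 - ½*1/274)) = -224629/(71751*(2 - 1/548)) = -224629/(71751*1095/548) = -224629/71751*548/1095 = -123096692/78567345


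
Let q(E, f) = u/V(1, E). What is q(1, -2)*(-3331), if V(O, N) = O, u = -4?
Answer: 13324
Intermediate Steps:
q(E, f) = -4 (q(E, f) = -4/1 = -4*1 = -4)
q(1, -2)*(-3331) = -4*(-3331) = 13324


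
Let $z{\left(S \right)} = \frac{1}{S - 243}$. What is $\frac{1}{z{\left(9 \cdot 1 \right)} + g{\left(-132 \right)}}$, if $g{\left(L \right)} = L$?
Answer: $- \frac{234}{30889} \approx -0.0075755$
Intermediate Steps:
$z{\left(S \right)} = \frac{1}{-243 + S}$
$\frac{1}{z{\left(9 \cdot 1 \right)} + g{\left(-132 \right)}} = \frac{1}{\frac{1}{-243 + 9 \cdot 1} - 132} = \frac{1}{\frac{1}{-243 + 9} - 132} = \frac{1}{\frac{1}{-234} - 132} = \frac{1}{- \frac{1}{234} - 132} = \frac{1}{- \frac{30889}{234}} = - \frac{234}{30889}$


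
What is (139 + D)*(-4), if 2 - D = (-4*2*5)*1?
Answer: -724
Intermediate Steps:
D = 42 (D = 2 - -4*2*5 = 2 - (-8*5) = 2 - (-40) = 2 - 1*(-40) = 2 + 40 = 42)
(139 + D)*(-4) = (139 + 42)*(-4) = 181*(-4) = -724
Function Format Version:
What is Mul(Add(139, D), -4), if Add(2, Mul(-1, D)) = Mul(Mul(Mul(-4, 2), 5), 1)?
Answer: -724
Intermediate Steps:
D = 42 (D = Add(2, Mul(-1, Mul(Mul(Mul(-4, 2), 5), 1))) = Add(2, Mul(-1, Mul(Mul(-8, 5), 1))) = Add(2, Mul(-1, Mul(-40, 1))) = Add(2, Mul(-1, -40)) = Add(2, 40) = 42)
Mul(Add(139, D), -4) = Mul(Add(139, 42), -4) = Mul(181, -4) = -724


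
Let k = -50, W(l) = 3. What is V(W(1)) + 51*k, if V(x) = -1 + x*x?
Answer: -2542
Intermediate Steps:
V(x) = -1 + x²
V(W(1)) + 51*k = (-1 + 3²) + 51*(-50) = (-1 + 9) - 2550 = 8 - 2550 = -2542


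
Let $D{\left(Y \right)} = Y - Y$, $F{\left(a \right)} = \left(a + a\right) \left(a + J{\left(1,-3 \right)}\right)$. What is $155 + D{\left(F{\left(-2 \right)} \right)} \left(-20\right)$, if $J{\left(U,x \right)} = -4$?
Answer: $155$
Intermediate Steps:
$F{\left(a \right)} = 2 a \left(-4 + a\right)$ ($F{\left(a \right)} = \left(a + a\right) \left(a - 4\right) = 2 a \left(-4 + a\right)$)
$D{\left(Y \right)} = 0$
$155 + D{\left(F{\left(-2 \right)} \right)} \left(-20\right) = 155 + 0 \left(-20\right) = 155 + 0 = 155$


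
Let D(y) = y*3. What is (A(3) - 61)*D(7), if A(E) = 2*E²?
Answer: -903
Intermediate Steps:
D(y) = 3*y
(A(3) - 61)*D(7) = (2*3² - 61)*(3*7) = (2*9 - 61)*21 = (18 - 61)*21 = -43*21 = -903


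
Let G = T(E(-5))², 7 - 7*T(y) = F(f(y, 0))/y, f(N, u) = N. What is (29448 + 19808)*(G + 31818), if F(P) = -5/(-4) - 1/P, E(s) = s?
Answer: 95995950822237/61250 ≈ 1.5673e+9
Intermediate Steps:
F(P) = 5/4 - 1/P (F(P) = -5*(-¼) - 1/P = 5/4 - 1/P)
T(y) = 1 - (5/4 - 1/y)/(7*y)
G = 531441/490000 (G = (1 - 5/28/(-5) + (⅐)/(-5)²)² = (1 - 5/28*(-⅕) + (⅐)*(1/25))² = (1 + 1/28 + 1/175)² = (729/700)² = 531441/490000 ≈ 1.0846)
(29448 + 19808)*(G + 31818) = (29448 + 19808)*(531441/490000 + 31818) = 49256*(15591351441/490000) = 95995950822237/61250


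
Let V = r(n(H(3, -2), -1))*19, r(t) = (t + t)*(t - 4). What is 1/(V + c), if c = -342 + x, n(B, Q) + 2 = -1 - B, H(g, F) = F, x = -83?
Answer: -1/235 ≈ -0.0042553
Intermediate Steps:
n(B, Q) = -3 - B (n(B, Q) = -2 + (-1 - B) = -3 - B)
r(t) = 2*t*(-4 + t) (r(t) = (2*t)*(-4 + t) = 2*t*(-4 + t))
c = -425 (c = -342 - 83 = -425)
V = 190 (V = (2*(-3 - 1*(-2))*(-4 + (-3 - 1*(-2))))*19 = (2*(-3 + 2)*(-4 + (-3 + 2)))*19 = (2*(-1)*(-4 - 1))*19 = (2*(-1)*(-5))*19 = 10*19 = 190)
1/(V + c) = 1/(190 - 425) = 1/(-235) = -1/235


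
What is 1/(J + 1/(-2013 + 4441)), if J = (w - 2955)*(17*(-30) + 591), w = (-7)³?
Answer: -2428/648611063 ≈ -3.7434e-6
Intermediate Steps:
w = -343
J = -267138 (J = (-343 - 2955)*(17*(-30) + 591) = -3298*(-510 + 591) = -3298*81 = -267138)
1/(J + 1/(-2013 + 4441)) = 1/(-267138 + 1/(-2013 + 4441)) = 1/(-267138 + 1/2428) = 1/(-648611063/2428) = -2428/648611063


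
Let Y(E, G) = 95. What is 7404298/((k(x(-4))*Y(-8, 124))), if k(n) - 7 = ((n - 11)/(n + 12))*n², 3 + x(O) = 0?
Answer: -7404298/665 ≈ -11134.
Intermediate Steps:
x(O) = -3 (x(O) = -3 + 0 = -3)
k(n) = 7 + n²*(-11 + n)/(12 + n) (k(n) = 7 + ((n - 11)/(n + 12))*n² = 7 + ((-11 + n)/(12 + n))*n² = 7 + n²*(-11 + n)/(12 + n))
7404298/((k(x(-4))*Y(-8, 124))) = 7404298/((((84 + (-3)³ - 11*(-3)² + 7*(-3))/(12 - 3))*95)) = 7404298/((((84 - 27 - 11*9 - 21)/9)*95)) = 7404298/((((84 - 27 - 99 - 21)/9)*95)) = 7404298/((((⅑)*(-63))*95)) = 7404298/((-7*95)) = 7404298/(-665) = 7404298*(-1/665) = -7404298/665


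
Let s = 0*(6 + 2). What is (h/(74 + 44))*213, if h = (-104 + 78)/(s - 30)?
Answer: 923/590 ≈ 1.5644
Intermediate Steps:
s = 0 (s = 0*8 = 0)
h = 13/15 (h = (-104 + 78)/(0 - 30) = -26/(-30) = -26*(-1/30) = 13/15 ≈ 0.86667)
(h/(74 + 44))*213 = (13/(15*(74 + 44)))*213 = ((13/15)/118)*213 = ((13/15)*(1/118))*213 = (13/1770)*213 = 923/590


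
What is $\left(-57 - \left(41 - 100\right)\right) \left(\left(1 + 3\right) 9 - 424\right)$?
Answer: $-776$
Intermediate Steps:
$\left(-57 - \left(41 - 100\right)\right) \left(\left(1 + 3\right) 9 - 424\right) = \left(-57 - \left(41 - 100\right)\right) \left(4 \cdot 9 - 424\right) = \left(-57 - -59\right) \left(36 - 424\right) = \left(-57 + 59\right) \left(-388\right) = 2 \left(-388\right) = -776$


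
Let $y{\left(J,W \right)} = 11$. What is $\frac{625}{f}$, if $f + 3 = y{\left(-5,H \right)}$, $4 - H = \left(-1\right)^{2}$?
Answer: $\frac{625}{8} \approx 78.125$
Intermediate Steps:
$H = 3$ ($H = 4 - \left(-1\right)^{2} = 4 - 1 = 3$)
$f = 8$ ($f = -3 + 11 = 8$)
$\frac{625}{f} = \frac{625}{8}$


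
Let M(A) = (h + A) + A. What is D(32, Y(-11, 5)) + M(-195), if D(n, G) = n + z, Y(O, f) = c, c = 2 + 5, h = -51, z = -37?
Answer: -446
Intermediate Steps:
M(A) = -51 + 2*A (M(A) = (-51 + A) + A = -51 + 2*A)
c = 7
Y(O, f) = 7
D(n, G) = -37 + n (D(n, G) = n - 37 = -37 + n)
D(32, Y(-11, 5)) + M(-195) = (-37 + 32) + (-51 + 2*(-195)) = -5 + (-51 - 390) = -5 - 441 = -446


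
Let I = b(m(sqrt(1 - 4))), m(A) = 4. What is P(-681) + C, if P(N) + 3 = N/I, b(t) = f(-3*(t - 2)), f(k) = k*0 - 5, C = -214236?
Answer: -1070514/5 ≈ -2.1410e+5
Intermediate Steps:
f(k) = -5 (f(k) = 0 - 5 = -5)
b(t) = -5
I = -5
P(N) = -3 - N/5 (P(N) = -3 + N/(-5) = -3 + N*(-1/5) = -3 - N/5)
P(-681) + C = (-3 - 1/5*(-681)) - 214236 = (-3 + 681/5) - 214236 = 666/5 - 214236 = -1070514/5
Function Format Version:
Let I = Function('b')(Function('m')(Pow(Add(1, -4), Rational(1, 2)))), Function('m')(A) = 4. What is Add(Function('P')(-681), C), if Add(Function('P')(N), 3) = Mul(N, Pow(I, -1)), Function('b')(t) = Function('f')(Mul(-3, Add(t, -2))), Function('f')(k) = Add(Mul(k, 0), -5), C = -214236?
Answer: Rational(-1070514, 5) ≈ -2.1410e+5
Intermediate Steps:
Function('f')(k) = -5 (Function('f')(k) = Add(0, -5) = -5)
Function('b')(t) = -5
I = -5
Function('P')(N) = Add(-3, Mul(Rational(-1, 5), N)) (Function('P')(N) = Add(-3, Mul(N, Pow(-5, -1))) = Add(-3, Mul(N, Rational(-1, 5))) = Add(-3, Mul(Rational(-1, 5), N)))
Add(Function('P')(-681), C) = Add(Add(-3, Mul(Rational(-1, 5), -681)), -214236) = Add(Add(-3, Rational(681, 5)), -214236) = Add(Rational(666, 5), -214236) = Rational(-1070514, 5)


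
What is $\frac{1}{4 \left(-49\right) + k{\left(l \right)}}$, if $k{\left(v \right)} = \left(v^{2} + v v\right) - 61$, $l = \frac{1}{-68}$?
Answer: $- \frac{2312}{594183} \approx -0.0038911$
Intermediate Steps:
$l = - \frac{1}{68} \approx -0.014706$
$k{\left(v \right)} = -61 + 2 v^{2}$ ($k{\left(v \right)} = \left(v^{2} + v^{2}\right) - 61 = 2 v^{2} - 61 = -61 + 2 v^{2}$)
$\frac{1}{4 \left(-49\right) + k{\left(l \right)}} = \frac{1}{4 \left(-49\right) - \left(61 - 2 \left(- \frac{1}{68}\right)^{2}\right)} = \frac{1}{-196 + \left(-61 + 2 \cdot \frac{1}{4624}\right)} = \frac{1}{-196 + \left(-61 + \frac{1}{2312}\right)} = \frac{1}{-196 - \frac{141031}{2312}} = \frac{1}{- \frac{594183}{2312}} = - \frac{2312}{594183}$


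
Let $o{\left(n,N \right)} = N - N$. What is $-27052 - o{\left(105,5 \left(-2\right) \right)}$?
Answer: $-27052$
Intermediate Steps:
$o{\left(n,N \right)} = 0$
$-27052 - o{\left(105,5 \left(-2\right) \right)} = -27052 - 0 = -27052 + 0 = -27052$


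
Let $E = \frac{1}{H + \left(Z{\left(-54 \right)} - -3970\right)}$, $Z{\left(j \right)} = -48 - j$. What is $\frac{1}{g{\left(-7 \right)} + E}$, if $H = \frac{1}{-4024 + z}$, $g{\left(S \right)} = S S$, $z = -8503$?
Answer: $\frac{49807351}{2440572726} \approx 0.020408$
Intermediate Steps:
$g{\left(S \right)} = S^{2}$
$H = - \frac{1}{12527}$ ($H = \frac{1}{-4024 - 8503} = \frac{1}{-12527} = - \frac{1}{12527} \approx -7.9828 \cdot 10^{-5}$)
$E = \frac{12527}{49807351}$ ($E = \frac{1}{- \frac{1}{12527} - -3976} = \frac{1}{- \frac{1}{12527} + \left(\left(-48 + 54\right) + 3970\right)} = \frac{1}{- \frac{1}{12527} + \left(6 + 3970\right)} = \frac{1}{- \frac{1}{12527} + 3976} = \frac{1}{\frac{49807351}{12527}} = \frac{12527}{49807351} \approx 0.00025151$)
$\frac{1}{g{\left(-7 \right)} + E} = \frac{1}{\left(-7\right)^{2} + \frac{12527}{49807351}} = \frac{1}{49 + \frac{12527}{49807351}} = \frac{1}{\frac{2440572726}{49807351}} = \frac{49807351}{2440572726}$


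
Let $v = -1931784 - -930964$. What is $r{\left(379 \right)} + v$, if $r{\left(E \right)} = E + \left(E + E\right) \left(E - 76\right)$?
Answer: $-770767$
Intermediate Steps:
$v = -1000820$ ($v = -1931784 + 930964 = -1000820$)
$r{\left(E \right)} = E + 2 E \left(-76 + E\right)$
$r{\left(379 \right)} + v = 379 \left(-151 + 2 \cdot 379\right) - 1000820 = 379 \left(-151 + 758\right) - 1000820 = 379 \cdot 607 - 1000820 = 230053 - 1000820 = -770767$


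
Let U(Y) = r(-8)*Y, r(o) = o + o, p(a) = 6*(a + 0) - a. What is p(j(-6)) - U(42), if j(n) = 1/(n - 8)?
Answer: 9403/14 ≈ 671.64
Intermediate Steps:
j(n) = 1/(-8 + n)
p(a) = 5*a (p(a) = 6*a - a = 5*a)
r(o) = 2*o
U(Y) = -16*Y (U(Y) = (2*(-8))*Y = -16*Y)
p(j(-6)) - U(42) = 5/(-8 - 6) - (-16)*42 = 5/(-14) - 1*(-672) = 5*(-1/14) + 672 = -5/14 + 672 = 9403/14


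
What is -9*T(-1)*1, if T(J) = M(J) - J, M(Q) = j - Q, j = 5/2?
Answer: -81/2 ≈ -40.500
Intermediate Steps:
j = 5/2 (j = 5*(½) = 5/2 ≈ 2.5000)
M(Q) = 5/2 - Q
T(J) = 5/2 - 2*J (T(J) = (5/2 - J) - J = 5/2 - 2*J)
-9*T(-1)*1 = -9*(5/2 - 2*(-1))*1 = -9*(5/2 + 2)*1 = -9*9/2*1 = -81/2*1 = -81/2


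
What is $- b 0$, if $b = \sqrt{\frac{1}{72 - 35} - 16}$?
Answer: $0$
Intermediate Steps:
$b = \frac{i \sqrt{21867}}{37}$ ($b = \sqrt{\frac{1}{37} - 16} = \sqrt{- \frac{591}{37}} = \frac{i \sqrt{21867}}{37} \approx 3.9966 i$)
$- b 0 = - \frac{i \sqrt{21867}}{37} \cdot 0 = \left(-1\right) 0 = 0$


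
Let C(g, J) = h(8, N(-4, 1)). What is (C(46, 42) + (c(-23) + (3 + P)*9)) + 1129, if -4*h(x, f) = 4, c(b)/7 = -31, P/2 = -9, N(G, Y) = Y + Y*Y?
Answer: 776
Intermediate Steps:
N(G, Y) = Y + Y**2
P = -18 (P = 2*(-9) = -18)
c(b) = -217 (c(b) = 7*(-31) = -217)
h(x, f) = -1 (h(x, f) = -1/4*4 = -1)
C(g, J) = -1
(C(46, 42) + (c(-23) + (3 + P)*9)) + 1129 = (-1 + (-217 + (3 - 18)*9)) + 1129 = (-1 + (-217 - 15*9)) + 1129 = (-1 + (-217 - 135)) + 1129 = (-1 - 352) + 1129 = -353 + 1129 = 776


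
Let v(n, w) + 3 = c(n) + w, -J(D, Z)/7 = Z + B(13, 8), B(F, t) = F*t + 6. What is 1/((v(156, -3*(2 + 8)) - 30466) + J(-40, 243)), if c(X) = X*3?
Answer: -1/32502 ≈ -3.0767e-5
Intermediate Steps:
c(X) = 3*X
B(F, t) = 6 + F*t
J(D, Z) = -770 - 7*Z (J(D, Z) = -7*(Z + (6 + 13*8)) = -7*(Z + (6 + 104)) = -7*(Z + 110) = -7*(110 + Z) = -770 - 7*Z)
v(n, w) = -3 + w + 3*n (v(n, w) = -3 + (3*n + w) = -3 + (w + 3*n) = -3 + w + 3*n)
1/((v(156, -3*(2 + 8)) - 30466) + J(-40, 243)) = 1/(((-3 - 3*(2 + 8) + 3*156) - 30466) + (-770 - 7*243)) = 1/(((-3 - 3*10 + 468) - 30466) + (-770 - 1701)) = 1/(((-3 - 30 + 468) - 30466) - 2471) = 1/((435 - 30466) - 2471) = 1/(-30031 - 2471) = 1/(-32502) = -1/32502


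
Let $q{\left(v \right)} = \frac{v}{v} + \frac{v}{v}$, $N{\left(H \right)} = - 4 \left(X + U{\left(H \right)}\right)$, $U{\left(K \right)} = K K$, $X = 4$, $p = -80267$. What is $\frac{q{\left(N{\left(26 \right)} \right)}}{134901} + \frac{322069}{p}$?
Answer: $- \frac{3949751785}{984372597} \approx -4.0125$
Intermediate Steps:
$U{\left(K \right)} = K^{2}$
$N{\left(H \right)} = -16 - 4 H^{2}$ ($N{\left(H \right)} = - 4 \left(4 + H^{2}\right) = -16 - 4 H^{2}$)
$q{\left(v \right)} = 2$ ($q{\left(v \right)} = 1 + 1 = 2$)
$\frac{q{\left(N{\left(26 \right)} \right)}}{134901} + \frac{322069}{p} = \frac{2}{134901} + \frac{322069}{-80267} = 2 \cdot \frac{1}{134901} + 322069 \left(- \frac{1}{80267}\right) = \frac{2}{134901} - \frac{29279}{7297} = - \frac{3949751785}{984372597}$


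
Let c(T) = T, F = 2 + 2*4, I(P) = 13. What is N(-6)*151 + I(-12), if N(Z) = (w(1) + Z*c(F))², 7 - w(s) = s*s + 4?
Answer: 507977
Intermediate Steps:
F = 10 (F = 2 + 8 = 10)
w(s) = 3 - s² (w(s) = 7 - (s*s + 4) = 7 - (s² + 4) = 7 - (4 + s²) = 7 + (-4 - s²) = 3 - s²)
N(Z) = (2 + 10*Z)² (N(Z) = ((3 - 1*1²) + Z*10)² = ((3 - 1*1) + 10*Z)² = ((3 - 1) + 10*Z)² = (2 + 10*Z)²)
N(-6)*151 + I(-12) = (4*(1 + 5*(-6))²)*151 + 13 = (4*(1 - 30)²)*151 + 13 = (4*(-29)²)*151 + 13 = (4*841)*151 + 13 = 3364*151 + 13 = 507964 + 13 = 507977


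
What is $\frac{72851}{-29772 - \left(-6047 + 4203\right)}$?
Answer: $- \frac{72851}{27928} \approx -2.6085$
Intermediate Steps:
$\frac{72851}{-29772 - \left(-6047 + 4203\right)} = \frac{72851}{-29772 - -1844} = \frac{72851}{-29772 + 1844} = \frac{72851}{-27928} = 72851 \left(- \frac{1}{27928}\right) = - \frac{72851}{27928}$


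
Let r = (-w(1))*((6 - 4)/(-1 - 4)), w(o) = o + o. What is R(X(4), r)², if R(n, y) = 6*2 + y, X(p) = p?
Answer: 4096/25 ≈ 163.84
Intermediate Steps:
w(o) = 2*o
r = ⅘ (r = (-2)*((6 - 4)/(-1 - 4)) = (-1*2)*(2/(-5)) = -4*(-1)/5 = -2*(-⅖) = ⅘ ≈ 0.80000)
R(n, y) = 12 + y
R(X(4), r)² = (12 + ⅘)² = (64/5)² = 4096/25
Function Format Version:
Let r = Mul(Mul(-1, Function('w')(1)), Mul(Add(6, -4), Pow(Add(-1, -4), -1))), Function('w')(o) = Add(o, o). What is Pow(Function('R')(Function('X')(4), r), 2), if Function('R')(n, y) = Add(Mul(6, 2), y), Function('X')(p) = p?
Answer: Rational(4096, 25) ≈ 163.84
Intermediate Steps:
Function('w')(o) = Mul(2, o)
r = Rational(4, 5) (r = Mul(Mul(-1, Mul(2, 1)), Mul(Add(6, -4), Pow(Add(-1, -4), -1))) = Mul(Mul(-1, 2), Mul(2, Pow(-5, -1))) = Mul(-2, Mul(2, Rational(-1, 5))) = Mul(-2, Rational(-2, 5)) = Rational(4, 5) ≈ 0.80000)
Function('R')(n, y) = Add(12, y)
Pow(Function('R')(Function('X')(4), r), 2) = Pow(Add(12, Rational(4, 5)), 2) = Pow(Rational(64, 5), 2) = Rational(4096, 25)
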